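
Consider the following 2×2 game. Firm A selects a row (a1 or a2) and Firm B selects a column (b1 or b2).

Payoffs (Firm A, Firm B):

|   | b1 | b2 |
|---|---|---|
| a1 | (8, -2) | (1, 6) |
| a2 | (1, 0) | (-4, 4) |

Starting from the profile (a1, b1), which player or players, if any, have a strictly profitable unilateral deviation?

Firm A at (a1, b1) earns 8; deviating to a2 yields 1 — not better.
Firm B earns -2; deviating to b2 yields 6 — a strict improvement.
Only Firm B has a strictly profitable deviation.

Firm B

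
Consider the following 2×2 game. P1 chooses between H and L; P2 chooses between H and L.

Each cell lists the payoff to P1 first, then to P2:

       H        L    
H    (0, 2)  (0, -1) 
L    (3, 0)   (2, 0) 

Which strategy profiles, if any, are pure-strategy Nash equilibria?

(H, H): P1 prefers L (3 > 0) — not an equilibrium.
(H, L): P1 prefers L (2 > 0); P2 prefers H (2 > -1) — not an equilibrium.
(L, H): P1 gets 3 ≥ 0 from H, and P2 gets 0 ≥ 0 from L — Nash equilibrium.
(L, L): P1 gets 2 ≥ 0 from H, and P2 gets 0 ≥ 0 from H — Nash equilibrium.

(L, H) and (L, L)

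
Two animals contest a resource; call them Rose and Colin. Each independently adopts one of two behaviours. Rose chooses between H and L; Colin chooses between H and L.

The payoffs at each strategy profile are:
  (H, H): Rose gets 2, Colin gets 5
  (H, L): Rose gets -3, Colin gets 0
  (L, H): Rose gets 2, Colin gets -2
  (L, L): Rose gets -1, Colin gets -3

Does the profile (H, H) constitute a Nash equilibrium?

Yes

At (H, H), Rose earns 2; switching to L would give 2, so Rose has no profitable deviation.
Colin earns 5; switching to L would give 0, so Colin has no profitable deviation.
Neither player can gain by a unilateral deviation, so this profile is a Nash equilibrium.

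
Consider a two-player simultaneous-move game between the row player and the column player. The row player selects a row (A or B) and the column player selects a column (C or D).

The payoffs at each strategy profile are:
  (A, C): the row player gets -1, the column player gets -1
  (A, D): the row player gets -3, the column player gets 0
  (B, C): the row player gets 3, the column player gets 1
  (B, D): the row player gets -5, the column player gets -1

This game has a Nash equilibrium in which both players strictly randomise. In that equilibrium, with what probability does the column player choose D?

Let q be the probability that the column player plays C. In a completely mixed equilibrium, the row player must be indifferent between A and B.
The row player's expected payoff from A is −q − 3(1−q); from B it is 3q − 5(1−q).
Setting these equal: 2q − 3 = 8q − 5, so q = 1/3.
Therefore the column player plays D with probability 1 − 1/3 = 2/3.

2/3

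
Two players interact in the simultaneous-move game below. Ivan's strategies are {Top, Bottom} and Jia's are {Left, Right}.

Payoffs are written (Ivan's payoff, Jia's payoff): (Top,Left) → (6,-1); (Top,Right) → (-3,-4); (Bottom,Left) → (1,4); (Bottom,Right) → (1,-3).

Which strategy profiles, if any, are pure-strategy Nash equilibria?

(Top, Left): Ivan gets 6 ≥ 1 from Bottom, and Jia gets -1 ≥ -4 from Right — Nash equilibrium.
(Top, Right): Ivan prefers Bottom (1 > -3); Jia prefers Left (-1 > -4) — not an equilibrium.
(Bottom, Left): Ivan prefers Top (6 > 1) — not an equilibrium.
(Bottom, Right): Jia prefers Left (4 > -3) — not an equilibrium.

(Top, Left)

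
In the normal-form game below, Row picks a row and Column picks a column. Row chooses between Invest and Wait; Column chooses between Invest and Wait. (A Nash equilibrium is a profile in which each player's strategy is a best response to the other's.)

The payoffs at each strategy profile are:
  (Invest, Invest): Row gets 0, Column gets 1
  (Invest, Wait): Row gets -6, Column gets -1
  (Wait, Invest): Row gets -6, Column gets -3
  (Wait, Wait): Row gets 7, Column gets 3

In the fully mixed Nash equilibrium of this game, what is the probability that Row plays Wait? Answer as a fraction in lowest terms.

1/4

Let x be the probability that Row plays Invest. In a completely mixed equilibrium, Column must be indifferent between Invest and Wait.
Column's expected payoff from Invest is x − 3(1−x); from Wait it is −x + 3(1−x).
Setting these equal: 4x − 3 = −4x + 3, so x = 3/4.
Therefore Row plays Wait with probability 1 − 3/4 = 1/4.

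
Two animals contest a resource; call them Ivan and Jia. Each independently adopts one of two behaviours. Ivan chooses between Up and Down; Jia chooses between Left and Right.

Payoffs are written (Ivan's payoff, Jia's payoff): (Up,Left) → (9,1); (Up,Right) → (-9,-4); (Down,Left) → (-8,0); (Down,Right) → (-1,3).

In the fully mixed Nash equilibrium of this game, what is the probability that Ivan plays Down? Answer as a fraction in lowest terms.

Let x be the probability that Ivan plays Up. In a completely mixed equilibrium, Jia must be indifferent between Left and Right.
Jia's expected payoff from Left is x; from Right it is −4x + 3(1−x).
Setting these equal: x = −7x + 3, so x = 3/8.
Therefore Ivan plays Down with probability 1 − 3/8 = 5/8.

5/8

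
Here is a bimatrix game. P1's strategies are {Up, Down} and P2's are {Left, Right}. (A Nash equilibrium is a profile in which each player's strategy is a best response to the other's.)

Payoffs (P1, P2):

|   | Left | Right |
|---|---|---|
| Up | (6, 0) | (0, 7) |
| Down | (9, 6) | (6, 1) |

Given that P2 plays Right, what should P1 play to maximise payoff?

Against Right, P1 earns 0 from Up and 6 from Down.
So Down is the best response.

Down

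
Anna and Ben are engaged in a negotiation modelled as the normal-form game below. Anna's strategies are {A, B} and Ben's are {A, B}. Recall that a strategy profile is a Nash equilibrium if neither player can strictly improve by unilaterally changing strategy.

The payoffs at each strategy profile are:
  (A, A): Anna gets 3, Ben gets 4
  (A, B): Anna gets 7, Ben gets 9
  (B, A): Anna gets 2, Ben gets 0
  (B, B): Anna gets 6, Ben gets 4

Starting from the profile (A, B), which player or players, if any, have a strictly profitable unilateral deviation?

Anna at (A, B) earns 7; deviating to B yields 6 — not better.
Ben earns 9; deviating to A yields 4 — not better.
Neither player can strictly improve; the profile is a Nash equilibrium.

Neither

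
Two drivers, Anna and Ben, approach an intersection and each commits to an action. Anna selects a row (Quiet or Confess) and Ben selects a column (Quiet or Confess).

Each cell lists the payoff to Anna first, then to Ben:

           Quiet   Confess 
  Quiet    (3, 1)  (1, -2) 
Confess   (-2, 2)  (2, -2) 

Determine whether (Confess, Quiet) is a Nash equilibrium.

No

At (Confess, Quiet), Anna earns -2; switching to Quiet would give 3, so Anna would deviate.
Ben earns 2; switching to Confess would give -2, so Ben has no profitable deviation.
Since at least one player can profitably deviate, this is not a Nash equilibrium.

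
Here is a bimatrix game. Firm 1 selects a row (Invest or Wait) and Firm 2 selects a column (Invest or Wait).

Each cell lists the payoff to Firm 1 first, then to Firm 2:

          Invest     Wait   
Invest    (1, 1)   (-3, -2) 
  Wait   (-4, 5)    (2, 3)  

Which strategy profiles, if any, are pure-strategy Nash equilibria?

(Invest, Invest): Firm 1 gets 1 ≥ -4 from Wait, and Firm 2 gets 1 ≥ -2 from Wait — Nash equilibrium.
(Invest, Wait): Firm 1 prefers Wait (2 > -3); Firm 2 prefers Invest (1 > -2) — not an equilibrium.
(Wait, Invest): Firm 1 prefers Invest (1 > -4) — not an equilibrium.
(Wait, Wait): Firm 2 prefers Invest (5 > 3) — not an equilibrium.

(Invest, Invest)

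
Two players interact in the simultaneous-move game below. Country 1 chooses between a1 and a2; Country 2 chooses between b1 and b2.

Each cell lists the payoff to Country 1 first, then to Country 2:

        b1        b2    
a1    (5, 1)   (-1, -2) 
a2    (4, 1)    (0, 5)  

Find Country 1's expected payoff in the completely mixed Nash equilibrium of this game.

2

First find y, the probability Country 2 plays b1, from Country 1's indifference between a1 and a2: 5y − (1−y) = 4y, giving y = 1/2.
Since Country 1 is indifferent in equilibrium, Country 1's expected payoff equals the payoff from either row against (1/2, 1/2). Using a1: 5(1/2) − (1/2) = 2.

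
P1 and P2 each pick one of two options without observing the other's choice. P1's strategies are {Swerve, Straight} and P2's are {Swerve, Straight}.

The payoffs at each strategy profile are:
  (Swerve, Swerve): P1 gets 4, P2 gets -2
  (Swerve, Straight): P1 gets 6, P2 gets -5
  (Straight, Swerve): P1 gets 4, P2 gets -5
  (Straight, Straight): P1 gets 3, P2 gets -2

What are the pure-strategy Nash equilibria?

(Swerve, Swerve)

(Swerve, Swerve): P1 gets 4 ≥ 4 from Straight, and P2 gets -2 ≥ -5 from Straight — Nash equilibrium.
(Swerve, Straight): P2 prefers Swerve (-2 > -5) — not an equilibrium.
(Straight, Swerve): P2 prefers Straight (-2 > -5) — not an equilibrium.
(Straight, Straight): P1 prefers Swerve (6 > 3) — not an equilibrium.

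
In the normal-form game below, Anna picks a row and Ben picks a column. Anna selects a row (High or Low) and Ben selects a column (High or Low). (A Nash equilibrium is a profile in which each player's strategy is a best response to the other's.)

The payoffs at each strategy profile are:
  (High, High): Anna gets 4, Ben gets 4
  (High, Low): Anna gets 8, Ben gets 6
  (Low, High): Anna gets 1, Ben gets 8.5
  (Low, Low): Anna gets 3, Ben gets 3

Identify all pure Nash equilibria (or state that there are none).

(High, Low)

(High, High): Ben prefers Low (6 > 4) — not an equilibrium.
(High, Low): Anna gets 8 ≥ 3 from Low, and Ben gets 6 ≥ 4 from High — Nash equilibrium.
(Low, High): Anna prefers High (4 > 1) — not an equilibrium.
(Low, Low): Anna prefers High (8 > 3); Ben prefers High (8.5 > 3) — not an equilibrium.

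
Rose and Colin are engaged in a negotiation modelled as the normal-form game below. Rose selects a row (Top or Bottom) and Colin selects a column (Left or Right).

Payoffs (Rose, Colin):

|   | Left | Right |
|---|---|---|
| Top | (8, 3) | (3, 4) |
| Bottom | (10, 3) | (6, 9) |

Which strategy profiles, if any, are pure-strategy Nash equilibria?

(Bottom, Right)

(Top, Left): Rose prefers Bottom (10 > 8); Colin prefers Right (4 > 3) — not an equilibrium.
(Top, Right): Rose prefers Bottom (6 > 3) — not an equilibrium.
(Bottom, Left): Colin prefers Right (9 > 3) — not an equilibrium.
(Bottom, Right): Rose gets 6 ≥ 3 from Top, and Colin gets 9 ≥ 3 from Left — Nash equilibrium.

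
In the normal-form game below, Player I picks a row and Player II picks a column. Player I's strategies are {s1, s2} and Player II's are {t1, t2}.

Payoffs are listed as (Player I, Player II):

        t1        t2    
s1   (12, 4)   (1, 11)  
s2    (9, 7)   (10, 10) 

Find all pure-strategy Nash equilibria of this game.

(s2, t2)

(s1, t1): Player II prefers t2 (11 > 4) — not an equilibrium.
(s1, t2): Player I prefers s2 (10 > 1) — not an equilibrium.
(s2, t1): Player I prefers s1 (12 > 9); Player II prefers t2 (10 > 7) — not an equilibrium.
(s2, t2): Player I gets 10 ≥ 1 from s1, and Player II gets 10 ≥ 7 from t1 — Nash equilibrium.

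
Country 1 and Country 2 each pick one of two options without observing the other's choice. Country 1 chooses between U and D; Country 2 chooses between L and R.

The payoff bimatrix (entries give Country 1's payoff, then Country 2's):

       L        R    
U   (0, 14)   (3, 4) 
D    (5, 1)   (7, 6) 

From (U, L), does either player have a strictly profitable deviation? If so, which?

Country 1 at (U, L) earns 0; deviating to D yields 5 — a strict improvement.
Country 2 earns 14; deviating to R yields 4 — not better.
Only Country 1 has a strictly profitable deviation.

Country 1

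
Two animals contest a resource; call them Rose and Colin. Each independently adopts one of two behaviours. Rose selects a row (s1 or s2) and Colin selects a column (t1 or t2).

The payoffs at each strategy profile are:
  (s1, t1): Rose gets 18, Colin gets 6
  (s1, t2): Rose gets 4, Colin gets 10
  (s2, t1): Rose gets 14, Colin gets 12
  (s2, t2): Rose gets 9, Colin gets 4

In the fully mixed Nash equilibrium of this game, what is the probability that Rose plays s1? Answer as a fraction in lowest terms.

2/3

Let p be the probability that Rose plays s1. In a completely mixed equilibrium, Colin must be indifferent between t1 and t2.
Colin's expected payoff from t1 is 6p + 12(1−p); from t2 it is 10p + 4(1−p).
Setting these equal: −6p + 12 = 6p + 4, so p = 2/3.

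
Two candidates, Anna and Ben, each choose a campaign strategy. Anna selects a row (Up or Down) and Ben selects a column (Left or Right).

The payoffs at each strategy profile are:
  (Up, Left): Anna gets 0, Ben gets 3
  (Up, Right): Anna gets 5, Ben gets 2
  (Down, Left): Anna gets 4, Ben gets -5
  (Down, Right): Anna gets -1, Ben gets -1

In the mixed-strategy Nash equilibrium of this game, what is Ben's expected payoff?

7/5

First find x, the probability Anna plays Up, from Ben's indifference between Left and Right: 3x − 5(1−x) = 2x − (1−x), giving x = 4/5.
Since Ben is indifferent in equilibrium, Ben's expected payoff equals the payoff from either column against (4/5, 1/5). Using Left: 3(4/5) − 5(1/5) = 7/5.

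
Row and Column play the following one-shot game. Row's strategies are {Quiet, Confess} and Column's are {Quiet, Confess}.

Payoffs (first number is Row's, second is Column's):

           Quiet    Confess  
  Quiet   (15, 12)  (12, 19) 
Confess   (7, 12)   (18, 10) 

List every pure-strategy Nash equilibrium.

none

(Quiet, Quiet): Column prefers Confess (19 > 12) — not an equilibrium.
(Quiet, Confess): Row prefers Confess (18 > 12) — not an equilibrium.
(Confess, Quiet): Row prefers Quiet (15 > 7) — not an equilibrium.
(Confess, Confess): Column prefers Quiet (12 > 10) — not an equilibrium.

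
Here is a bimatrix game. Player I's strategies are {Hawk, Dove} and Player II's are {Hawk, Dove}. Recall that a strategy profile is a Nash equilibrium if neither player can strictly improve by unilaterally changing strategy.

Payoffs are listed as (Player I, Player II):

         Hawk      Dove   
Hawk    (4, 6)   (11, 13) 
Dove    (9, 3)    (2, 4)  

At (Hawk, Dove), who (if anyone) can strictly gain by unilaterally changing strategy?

Neither

Player I at (Hawk, Dove) earns 11; deviating to Dove yields 2 — not better.
Player II earns 13; deviating to Hawk yields 6 — not better.
Neither player can strictly improve; the profile is a Nash equilibrium.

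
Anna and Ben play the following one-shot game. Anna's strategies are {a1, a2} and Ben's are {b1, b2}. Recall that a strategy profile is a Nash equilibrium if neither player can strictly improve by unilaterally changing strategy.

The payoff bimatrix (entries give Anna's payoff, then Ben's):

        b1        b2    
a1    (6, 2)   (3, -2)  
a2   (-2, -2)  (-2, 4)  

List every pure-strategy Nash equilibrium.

(a1, b1): Anna gets 6 ≥ -2 from a2, and Ben gets 2 ≥ -2 from b2 — Nash equilibrium.
(a1, b2): Ben prefers b1 (2 > -2) — not an equilibrium.
(a2, b1): Anna prefers a1 (6 > -2); Ben prefers b2 (4 > -2) — not an equilibrium.
(a2, b2): Anna prefers a1 (3 > -2) — not an equilibrium.

(a1, b1)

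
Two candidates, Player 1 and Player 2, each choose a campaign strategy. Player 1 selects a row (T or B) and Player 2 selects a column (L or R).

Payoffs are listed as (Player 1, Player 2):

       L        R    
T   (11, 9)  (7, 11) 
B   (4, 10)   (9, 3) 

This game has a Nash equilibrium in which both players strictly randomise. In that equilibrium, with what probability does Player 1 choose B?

Let r be the probability that Player 1 plays T. In a completely mixed equilibrium, Player 2 must be indifferent between L and R.
Player 2's expected payoff from L is 9r + 10(1−r); from R it is 11r + 3(1−r).
Setting these equal: −r + 10 = 8r + 3, so r = 7/9.
Therefore Player 1 plays B with probability 1 − 7/9 = 2/9.

2/9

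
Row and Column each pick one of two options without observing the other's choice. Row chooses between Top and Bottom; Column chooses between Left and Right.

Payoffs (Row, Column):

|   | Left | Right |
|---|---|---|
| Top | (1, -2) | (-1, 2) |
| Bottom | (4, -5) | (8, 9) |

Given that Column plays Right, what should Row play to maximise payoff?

Against Right, Row earns -1 from Top and 8 from Bottom.
So Bottom is the best response.

Bottom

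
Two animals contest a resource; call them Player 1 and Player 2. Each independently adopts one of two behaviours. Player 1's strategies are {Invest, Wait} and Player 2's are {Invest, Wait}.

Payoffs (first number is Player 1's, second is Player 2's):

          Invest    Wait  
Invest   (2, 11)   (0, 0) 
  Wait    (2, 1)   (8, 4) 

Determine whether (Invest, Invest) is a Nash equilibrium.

At (Invest, Invest), Player 1 earns 2; switching to Wait would give 2, so Player 1 has no profitable deviation.
Player 2 earns 11; switching to Wait would give 0, so Player 2 has no profitable deviation.
Neither player can gain by a unilateral deviation, so this profile is a Nash equilibrium.

Yes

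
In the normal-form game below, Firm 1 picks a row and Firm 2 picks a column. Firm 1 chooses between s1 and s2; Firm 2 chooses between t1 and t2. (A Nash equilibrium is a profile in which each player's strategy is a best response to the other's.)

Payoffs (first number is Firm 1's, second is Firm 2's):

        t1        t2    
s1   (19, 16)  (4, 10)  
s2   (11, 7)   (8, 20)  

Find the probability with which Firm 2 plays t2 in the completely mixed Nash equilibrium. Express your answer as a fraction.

2/3

Let y be the probability that Firm 2 plays t1. In a completely mixed equilibrium, Firm 1 must be indifferent between s1 and s2.
Firm 1's expected payoff from s1 is 19y + 4(1−y); from s2 it is 11y + 8(1−y).
Setting these equal: 15y + 4 = 3y + 8, so y = 1/3.
Therefore Firm 2 plays t2 with probability 1 − 1/3 = 2/3.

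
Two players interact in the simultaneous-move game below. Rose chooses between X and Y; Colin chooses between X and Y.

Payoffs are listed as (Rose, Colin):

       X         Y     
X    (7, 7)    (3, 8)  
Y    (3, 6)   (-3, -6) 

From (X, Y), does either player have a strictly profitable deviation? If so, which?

Neither

Rose at (X, Y) earns 3; deviating to Y yields -3 — not better.
Colin earns 8; deviating to X yields 7 — not better.
Neither player can strictly improve; the profile is a Nash equilibrium.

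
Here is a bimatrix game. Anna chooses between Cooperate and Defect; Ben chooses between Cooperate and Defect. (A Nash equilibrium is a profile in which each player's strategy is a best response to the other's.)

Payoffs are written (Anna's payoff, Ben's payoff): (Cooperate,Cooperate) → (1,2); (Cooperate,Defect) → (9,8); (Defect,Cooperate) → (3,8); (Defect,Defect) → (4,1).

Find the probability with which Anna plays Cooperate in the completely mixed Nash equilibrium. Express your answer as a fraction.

Let r be the probability that Anna plays Cooperate. In a completely mixed equilibrium, Ben must be indifferent between Cooperate and Defect.
Ben's expected payoff from Cooperate is 2r + 8(1−r); from Defect it is 8r + (1−r).
Setting these equal: −6r + 8 = 7r + 1, so r = 7/13.

7/13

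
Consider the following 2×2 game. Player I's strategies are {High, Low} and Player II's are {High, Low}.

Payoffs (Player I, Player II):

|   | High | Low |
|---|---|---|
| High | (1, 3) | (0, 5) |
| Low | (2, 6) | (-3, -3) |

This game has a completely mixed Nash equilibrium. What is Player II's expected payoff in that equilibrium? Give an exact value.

First find p, the probability Player I plays High, from Player II's indifference between High and Low: 3p + 6(1−p) = 5p − 3(1−p), giving p = 9/11.
Since Player II is indifferent in equilibrium, Player II's expected payoff equals the payoff from either column against (9/11, 2/11). Using High: 3(9/11) + 6(2/11) = 39/11.

39/11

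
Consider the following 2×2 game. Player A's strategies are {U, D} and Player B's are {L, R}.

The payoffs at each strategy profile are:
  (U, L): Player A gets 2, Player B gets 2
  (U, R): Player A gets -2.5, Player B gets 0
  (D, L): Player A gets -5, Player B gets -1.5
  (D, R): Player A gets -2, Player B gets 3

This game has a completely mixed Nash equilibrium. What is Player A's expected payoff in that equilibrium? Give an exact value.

-11/5

First find y, the probability Player B plays L, from Player A's indifference between U and D: 2y − 2.5(1−y) = −5y − 2(1−y), giving y = 1/15.
Since Player A is indifferent in equilibrium, Player A's expected payoff equals the payoff from either row against (1/15, 14/15). Using U: 2(1/15) − 2.5(14/15) = -11/5.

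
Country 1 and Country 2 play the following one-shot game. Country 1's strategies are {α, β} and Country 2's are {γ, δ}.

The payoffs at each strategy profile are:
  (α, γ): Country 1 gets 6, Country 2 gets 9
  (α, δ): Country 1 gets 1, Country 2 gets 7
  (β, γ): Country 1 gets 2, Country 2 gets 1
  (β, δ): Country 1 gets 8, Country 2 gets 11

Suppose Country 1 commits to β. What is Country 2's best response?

Against β, Country 2 earns 1 from γ and 11 from δ.
So δ is the best response.

δ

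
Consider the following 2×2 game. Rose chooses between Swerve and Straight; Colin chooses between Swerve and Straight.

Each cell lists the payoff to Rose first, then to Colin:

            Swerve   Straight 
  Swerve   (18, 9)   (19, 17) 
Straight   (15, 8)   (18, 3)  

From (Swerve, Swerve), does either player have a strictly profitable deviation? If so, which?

Rose at (Swerve, Swerve) earns 18; deviating to Straight yields 15 — not better.
Colin earns 9; deviating to Straight yields 17 — a strict improvement.
Only Colin has a strictly profitable deviation.

Colin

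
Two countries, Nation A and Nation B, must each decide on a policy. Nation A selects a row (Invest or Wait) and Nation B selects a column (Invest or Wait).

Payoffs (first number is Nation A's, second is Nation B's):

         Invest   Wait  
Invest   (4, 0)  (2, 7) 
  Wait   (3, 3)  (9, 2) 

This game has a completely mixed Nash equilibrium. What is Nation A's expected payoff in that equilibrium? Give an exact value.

First find q, the probability Nation B plays Invest, from Nation A's indifference between Invest and Wait: 4q + 2(1−q) = 3q + 9(1−q), giving q = 7/8.
Since Nation A is indifferent in equilibrium, Nation A's expected payoff equals the payoff from either row against (7/8, 1/8). Using Invest: 4(7/8) + 2(1/8) = 15/4.

15/4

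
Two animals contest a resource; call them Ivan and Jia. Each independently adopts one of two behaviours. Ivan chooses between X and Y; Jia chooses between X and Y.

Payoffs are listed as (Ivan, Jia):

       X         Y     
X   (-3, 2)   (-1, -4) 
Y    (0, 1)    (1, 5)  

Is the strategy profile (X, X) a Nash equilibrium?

No

At (X, X), Ivan earns -3; switching to Y would give 0, so Ivan would deviate.
Jia earns 2; switching to Y would give -4, so Jia has no profitable deviation.
Since at least one player can profitably deviate, this is not a Nash equilibrium.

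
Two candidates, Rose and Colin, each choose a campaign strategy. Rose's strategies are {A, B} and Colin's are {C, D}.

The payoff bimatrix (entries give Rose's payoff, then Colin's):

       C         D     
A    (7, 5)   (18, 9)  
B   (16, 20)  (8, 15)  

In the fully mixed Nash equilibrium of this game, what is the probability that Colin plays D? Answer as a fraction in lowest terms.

Let c be the probability that Colin plays C. In a completely mixed equilibrium, Rose must be indifferent between A and B.
Rose's expected payoff from A is 7c + 18(1−c); from B it is 16c + 8(1−c).
Setting these equal: −11c + 18 = 8c + 8, so c = 10/19.
Therefore Colin plays D with probability 1 − 10/19 = 9/19.

9/19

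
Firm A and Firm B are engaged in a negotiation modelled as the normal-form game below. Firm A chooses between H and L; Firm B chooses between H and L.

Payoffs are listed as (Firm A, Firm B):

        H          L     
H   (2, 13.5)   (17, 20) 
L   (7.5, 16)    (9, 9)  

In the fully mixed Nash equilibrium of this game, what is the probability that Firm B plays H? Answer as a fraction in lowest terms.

16/27

Let y be the probability that Firm B plays H. In a completely mixed equilibrium, Firm A must be indifferent between H and L.
Firm A's expected payoff from H is 2y + 17(1−y); from L it is 7.5y + 9(1−y).
Setting these equal: −15y + 17 = −1.5y + 9, so y = 16/27.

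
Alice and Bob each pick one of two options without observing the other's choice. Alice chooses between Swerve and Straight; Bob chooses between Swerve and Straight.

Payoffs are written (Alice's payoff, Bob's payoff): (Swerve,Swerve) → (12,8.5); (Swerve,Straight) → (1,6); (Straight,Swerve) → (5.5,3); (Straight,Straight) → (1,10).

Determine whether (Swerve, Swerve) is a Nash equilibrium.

Yes

At (Swerve, Swerve), Alice earns 12; switching to Straight would give 5.5, so Alice has no profitable deviation.
Bob earns 8.5; switching to Straight would give 6, so Bob has no profitable deviation.
Neither player can gain by a unilateral deviation, so this profile is a Nash equilibrium.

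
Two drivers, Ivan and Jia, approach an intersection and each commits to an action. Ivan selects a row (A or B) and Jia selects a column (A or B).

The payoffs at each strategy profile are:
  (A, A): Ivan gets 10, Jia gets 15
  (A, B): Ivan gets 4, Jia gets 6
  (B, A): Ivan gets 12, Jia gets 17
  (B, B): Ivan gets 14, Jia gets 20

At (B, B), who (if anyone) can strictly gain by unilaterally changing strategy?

Ivan at (B, B) earns 14; deviating to A yields 4 — not better.
Jia earns 20; deviating to A yields 17 — not better.
Neither player can strictly improve; the profile is a Nash equilibrium.

Neither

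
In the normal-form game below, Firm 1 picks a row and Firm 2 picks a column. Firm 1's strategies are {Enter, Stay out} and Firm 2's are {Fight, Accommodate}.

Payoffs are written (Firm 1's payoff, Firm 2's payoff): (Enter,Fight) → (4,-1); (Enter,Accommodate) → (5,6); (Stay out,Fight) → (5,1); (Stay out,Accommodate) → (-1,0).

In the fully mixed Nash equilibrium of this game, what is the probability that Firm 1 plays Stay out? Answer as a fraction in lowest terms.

7/8

Let r be the probability that Firm 1 plays Enter. In a completely mixed equilibrium, Firm 2 must be indifferent between Fight and Accommodate.
Firm 2's expected payoff from Fight is −r + (1−r); from Accommodate it is 6r.
Setting these equal: −2r + 1 = 6r, so r = 1/8.
Therefore Firm 1 plays Stay out with probability 1 − 1/8 = 7/8.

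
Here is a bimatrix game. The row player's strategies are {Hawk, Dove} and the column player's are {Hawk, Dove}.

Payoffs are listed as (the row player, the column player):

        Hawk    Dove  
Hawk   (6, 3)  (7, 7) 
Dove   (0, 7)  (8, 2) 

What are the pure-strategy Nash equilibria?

(Hawk, Hawk): the column player prefers Dove (7 > 3) — not an equilibrium.
(Hawk, Dove): the row player prefers Dove (8 > 7) — not an equilibrium.
(Dove, Hawk): the row player prefers Hawk (6 > 0) — not an equilibrium.
(Dove, Dove): the column player prefers Hawk (7 > 2) — not an equilibrium.

none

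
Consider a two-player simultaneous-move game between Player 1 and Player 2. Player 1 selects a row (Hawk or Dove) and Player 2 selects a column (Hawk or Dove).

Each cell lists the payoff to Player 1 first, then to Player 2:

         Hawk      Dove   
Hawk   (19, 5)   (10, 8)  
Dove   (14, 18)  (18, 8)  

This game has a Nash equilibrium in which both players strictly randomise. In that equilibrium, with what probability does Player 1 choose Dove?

3/13

Let r be the probability that Player 1 plays Hawk. In a completely mixed equilibrium, Player 2 must be indifferent between Hawk and Dove.
Player 2's expected payoff from Hawk is 5r + 18(1−r); from Dove it is 8r + 8(1−r).
Setting these equal: −13r + 18 = 8, so r = 10/13.
Therefore Player 1 plays Dove with probability 1 − 10/13 = 3/13.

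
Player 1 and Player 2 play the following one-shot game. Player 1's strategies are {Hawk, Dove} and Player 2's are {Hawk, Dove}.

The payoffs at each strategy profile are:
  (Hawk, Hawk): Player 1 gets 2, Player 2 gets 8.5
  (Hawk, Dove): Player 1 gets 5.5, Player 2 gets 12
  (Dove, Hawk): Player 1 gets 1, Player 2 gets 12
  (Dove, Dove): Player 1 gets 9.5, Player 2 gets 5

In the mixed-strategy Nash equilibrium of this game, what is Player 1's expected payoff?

27/10

First find q, the probability Player 2 plays Hawk, from Player 1's indifference between Hawk and Dove: 2q + 5.5(1−q) = q + 9.5(1−q), giving q = 4/5.
Since Player 1 is indifferent in equilibrium, Player 1's expected payoff equals the payoff from either row against (4/5, 1/5). Using Hawk: 2(4/5) + 5.5(1/5) = 27/10.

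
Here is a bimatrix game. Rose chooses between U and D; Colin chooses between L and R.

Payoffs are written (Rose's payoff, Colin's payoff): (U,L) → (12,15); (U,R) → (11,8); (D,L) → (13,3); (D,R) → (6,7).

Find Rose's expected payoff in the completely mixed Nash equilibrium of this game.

First find q, the probability Colin plays L, from Rose's indifference between U and D: 12q + 11(1−q) = 13q + 6(1−q), giving q = 5/6.
Since Rose is indifferent in equilibrium, Rose's expected payoff equals the payoff from either row against (5/6, 1/6). Using U: 12(5/6) + 11(1/6) = 71/6.

71/6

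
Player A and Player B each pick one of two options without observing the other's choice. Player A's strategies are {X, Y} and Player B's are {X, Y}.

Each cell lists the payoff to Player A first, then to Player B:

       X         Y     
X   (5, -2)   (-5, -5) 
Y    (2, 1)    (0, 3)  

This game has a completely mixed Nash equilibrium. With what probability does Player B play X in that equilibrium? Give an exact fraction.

5/8

Let c be the probability that Player B plays X. In a completely mixed equilibrium, Player A must be indifferent between X and Y.
Player A's expected payoff from X is 5c − 5(1−c); from Y it is 2c.
Setting these equal: 10c − 5 = 2c, so c = 5/8.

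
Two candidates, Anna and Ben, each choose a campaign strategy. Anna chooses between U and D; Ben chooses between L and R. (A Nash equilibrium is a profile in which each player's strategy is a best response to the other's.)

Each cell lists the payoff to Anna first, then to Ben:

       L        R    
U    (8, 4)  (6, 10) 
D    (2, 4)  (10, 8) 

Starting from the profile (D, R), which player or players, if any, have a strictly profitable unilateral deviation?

Anna at (D, R) earns 10; deviating to U yields 6 — not better.
Ben earns 8; deviating to L yields 4 — not better.
Neither player can strictly improve; the profile is a Nash equilibrium.

Neither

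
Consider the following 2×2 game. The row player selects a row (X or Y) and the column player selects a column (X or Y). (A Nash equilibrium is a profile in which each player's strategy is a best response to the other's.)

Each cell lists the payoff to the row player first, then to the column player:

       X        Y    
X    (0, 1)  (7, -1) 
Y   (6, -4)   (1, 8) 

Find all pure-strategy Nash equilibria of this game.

none

(X, X): the row player prefers Y (6 > 0) — not an equilibrium.
(X, Y): the column player prefers X (1 > -1) — not an equilibrium.
(Y, X): the column player prefers Y (8 > -4) — not an equilibrium.
(Y, Y): the row player prefers X (7 > 1) — not an equilibrium.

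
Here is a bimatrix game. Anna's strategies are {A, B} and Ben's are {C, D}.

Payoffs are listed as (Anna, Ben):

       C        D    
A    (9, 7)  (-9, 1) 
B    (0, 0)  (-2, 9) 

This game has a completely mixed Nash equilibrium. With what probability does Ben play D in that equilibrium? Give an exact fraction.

9/16

Let y be the probability that Ben plays C. In a completely mixed equilibrium, Anna must be indifferent between A and B.
Anna's expected payoff from A is 9y − 9(1−y); from B it is −2(1−y).
Setting these equal: 18y − 9 = 2y − 2, so y = 7/16.
Therefore Ben plays D with probability 1 − 7/16 = 9/16.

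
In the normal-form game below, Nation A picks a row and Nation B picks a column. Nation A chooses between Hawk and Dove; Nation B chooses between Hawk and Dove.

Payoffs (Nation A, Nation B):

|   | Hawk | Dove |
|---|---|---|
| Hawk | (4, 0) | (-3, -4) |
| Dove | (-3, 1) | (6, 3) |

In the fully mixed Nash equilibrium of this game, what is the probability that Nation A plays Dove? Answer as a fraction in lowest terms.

Let p be the probability that Nation A plays Hawk. In a completely mixed equilibrium, Nation B must be indifferent between Hawk and Dove.
Nation B's expected payoff from Hawk is (1−p); from Dove it is −4p + 3(1−p).
Setting these equal: −p + 1 = −7p + 3, so p = 1/3.
Therefore Nation A plays Dove with probability 1 − 1/3 = 2/3.

2/3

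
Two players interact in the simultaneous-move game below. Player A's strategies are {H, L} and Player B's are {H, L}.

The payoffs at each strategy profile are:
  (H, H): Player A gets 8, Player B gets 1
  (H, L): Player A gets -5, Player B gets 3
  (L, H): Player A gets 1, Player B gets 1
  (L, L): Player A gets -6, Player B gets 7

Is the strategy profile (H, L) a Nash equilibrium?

Yes

At (H, L), Player A earns -5; switching to L would give -6, so Player A has no profitable deviation.
Player B earns 3; switching to H would give 1, so Player B has no profitable deviation.
Neither player can gain by a unilateral deviation, so this profile is a Nash equilibrium.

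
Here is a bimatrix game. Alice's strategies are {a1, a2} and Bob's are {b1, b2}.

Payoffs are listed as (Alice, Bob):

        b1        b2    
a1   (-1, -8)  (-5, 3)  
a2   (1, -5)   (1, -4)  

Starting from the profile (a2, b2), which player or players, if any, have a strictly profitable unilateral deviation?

Neither

Alice at (a2, b2) earns 1; deviating to a1 yields -5 — not better.
Bob earns -4; deviating to b1 yields -5 — not better.
Neither player can strictly improve; the profile is a Nash equilibrium.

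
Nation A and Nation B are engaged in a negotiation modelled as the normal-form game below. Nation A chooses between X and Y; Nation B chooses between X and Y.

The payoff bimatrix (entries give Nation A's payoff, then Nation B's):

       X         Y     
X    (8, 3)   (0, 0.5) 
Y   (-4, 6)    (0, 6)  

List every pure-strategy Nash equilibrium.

(X, X): Nation A gets 8 ≥ -4 from Y, and Nation B gets 3 ≥ 0.5 from Y — Nash equilibrium.
(X, Y): Nation B prefers X (3 > 0.5) — not an equilibrium.
(Y, X): Nation A prefers X (8 > -4) — not an equilibrium.
(Y, Y): Nation A gets 0 ≥ 0 from X, and Nation B gets 6 ≥ 6 from X — Nash equilibrium.

(X, X) and (Y, Y)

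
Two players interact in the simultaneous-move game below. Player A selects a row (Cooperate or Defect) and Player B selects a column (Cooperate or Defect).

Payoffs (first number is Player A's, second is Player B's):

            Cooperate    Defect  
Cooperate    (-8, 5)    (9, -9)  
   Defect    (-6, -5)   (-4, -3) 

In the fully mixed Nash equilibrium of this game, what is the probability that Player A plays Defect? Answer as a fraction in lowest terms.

7/8

Let x be the probability that Player A plays Cooperate. In a completely mixed equilibrium, Player B must be indifferent between Cooperate and Defect.
Player B's expected payoff from Cooperate is 5x − 5(1−x); from Defect it is −9x − 3(1−x).
Setting these equal: 10x − 5 = −6x − 3, so x = 1/8.
Therefore Player A plays Defect with probability 1 − 1/8 = 7/8.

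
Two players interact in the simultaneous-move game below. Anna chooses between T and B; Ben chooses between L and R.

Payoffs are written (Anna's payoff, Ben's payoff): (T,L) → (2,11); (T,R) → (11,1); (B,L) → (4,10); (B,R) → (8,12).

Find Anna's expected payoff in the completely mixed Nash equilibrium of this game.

First find q, the probability Ben plays L, from Anna's indifference between T and B: 2q + 11(1−q) = 4q + 8(1−q), giving q = 3/5.
Since Anna is indifferent in equilibrium, Anna's expected payoff equals the payoff from either row against (3/5, 2/5). Using T: 2(3/5) + 11(2/5) = 28/5.

28/5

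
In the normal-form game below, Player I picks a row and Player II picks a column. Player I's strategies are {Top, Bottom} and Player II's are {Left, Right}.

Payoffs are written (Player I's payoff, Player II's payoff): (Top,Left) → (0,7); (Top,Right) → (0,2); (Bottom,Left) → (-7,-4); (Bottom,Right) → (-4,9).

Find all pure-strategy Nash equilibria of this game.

(Top, Left): Player I gets 0 ≥ -7 from Bottom, and Player II gets 7 ≥ 2 from Right — Nash equilibrium.
(Top, Right): Player II prefers Left (7 > 2) — not an equilibrium.
(Bottom, Left): Player I prefers Top (0 > -7); Player II prefers Right (9 > -4) — not an equilibrium.
(Bottom, Right): Player I prefers Top (0 > -4) — not an equilibrium.

(Top, Left)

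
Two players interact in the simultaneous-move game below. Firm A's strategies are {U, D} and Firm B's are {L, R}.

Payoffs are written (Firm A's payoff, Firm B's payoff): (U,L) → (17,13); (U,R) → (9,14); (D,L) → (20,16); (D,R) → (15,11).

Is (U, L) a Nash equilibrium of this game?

No

At (U, L), Firm A earns 17; switching to D would give 20, so Firm A would deviate.
Firm B earns 13; switching to R would give 14, so Firm B would deviate.
Since at least one player can profitably deviate, this is not a Nash equilibrium.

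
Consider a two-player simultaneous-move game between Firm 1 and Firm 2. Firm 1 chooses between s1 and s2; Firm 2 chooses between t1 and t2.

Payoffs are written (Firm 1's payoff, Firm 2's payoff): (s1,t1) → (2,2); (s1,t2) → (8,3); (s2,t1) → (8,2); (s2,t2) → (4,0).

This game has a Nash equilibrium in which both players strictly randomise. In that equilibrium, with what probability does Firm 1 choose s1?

Let p be the probability that Firm 1 plays s1. In a completely mixed equilibrium, Firm 2 must be indifferent between t1 and t2.
Firm 2's expected payoff from t1 is 2p + 2(1−p); from t2 it is 3p.
Setting these equal: 2 = 3p, so p = 2/3.

2/3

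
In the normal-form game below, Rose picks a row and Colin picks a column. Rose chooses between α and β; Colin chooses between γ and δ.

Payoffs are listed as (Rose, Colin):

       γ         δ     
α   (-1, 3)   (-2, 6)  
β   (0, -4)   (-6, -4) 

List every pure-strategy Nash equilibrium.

(α, γ): Rose prefers β (0 > -1); Colin prefers δ (6 > 3) — not an equilibrium.
(α, δ): Rose gets -2 ≥ -6 from β, and Colin gets 6 ≥ 3 from γ — Nash equilibrium.
(β, γ): Rose gets 0 ≥ -1 from α, and Colin gets -4 ≥ -4 from δ — Nash equilibrium.
(β, δ): Rose prefers α (-2 > -6) — not an equilibrium.

(α, δ) and (β, γ)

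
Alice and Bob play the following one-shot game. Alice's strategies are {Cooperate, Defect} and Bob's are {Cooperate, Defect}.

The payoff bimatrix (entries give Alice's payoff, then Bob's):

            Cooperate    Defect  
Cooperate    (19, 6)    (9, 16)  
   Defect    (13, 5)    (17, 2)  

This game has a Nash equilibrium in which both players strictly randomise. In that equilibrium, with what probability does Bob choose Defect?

Let q be the probability that Bob plays Cooperate. In a completely mixed equilibrium, Alice must be indifferent between Cooperate and Defect.
Alice's expected payoff from Cooperate is 19q + 9(1−q); from Defect it is 13q + 17(1−q).
Setting these equal: 10q + 9 = −4q + 17, so q = 4/7.
Therefore Bob plays Defect with probability 1 − 4/7 = 3/7.

3/7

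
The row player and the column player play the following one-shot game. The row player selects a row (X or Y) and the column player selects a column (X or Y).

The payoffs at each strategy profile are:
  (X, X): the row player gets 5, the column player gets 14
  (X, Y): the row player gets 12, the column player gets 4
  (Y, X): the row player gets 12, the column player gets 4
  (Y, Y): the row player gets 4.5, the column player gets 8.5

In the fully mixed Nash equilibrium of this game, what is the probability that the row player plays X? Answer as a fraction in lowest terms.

Let r be the probability that the row player plays X. In a completely mixed equilibrium, the column player must be indifferent between X and Y.
The column player's expected payoff from X is 14r + 4(1−r); from Y it is 4r + 8.5(1−r).
Setting these equal: 10r + 4 = −4.5r + 8.5, so r = 9/29.

9/29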